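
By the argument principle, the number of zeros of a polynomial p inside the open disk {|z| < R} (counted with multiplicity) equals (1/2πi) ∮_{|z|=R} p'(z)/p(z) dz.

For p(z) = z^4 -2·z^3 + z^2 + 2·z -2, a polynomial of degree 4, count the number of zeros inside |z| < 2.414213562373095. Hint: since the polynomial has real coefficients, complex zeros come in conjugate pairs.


The zeros of p are: -1, 1, (1 + 1i), (1 - 1i).
Their magnitudes are: 1, 1, 1.414, 1.414.
Zeros with |z| < R = 2.414213562373095: -1, 1, (1 + 1i), (1 - 1i).
Count = 4.
By the argument principle, (1/2πi) ∮_{|z|=R} p'(z)/p(z) dz equals exactly this count.

Number of zeros inside |z| < 2.414213562373095: 4.


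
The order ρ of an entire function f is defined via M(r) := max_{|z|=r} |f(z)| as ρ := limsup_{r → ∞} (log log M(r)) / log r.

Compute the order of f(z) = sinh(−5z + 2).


sinh(w) is a linear combination of e^{iw} and e^{−iw} (or e^w, e^{−w} in the hyperbolic case), so |sinh(w)| ≤ e^{|w|}. With w = −5z + 2, |w| ≤ 5|z| + 2 = 5r + 2 on |z| = r, giving M(r) ≤ e^{5r + 2}, so ρ ≤ 1. On a suitable ray (z = it for sin/cos; z = t for sinh/cosh, t real → ∞), |sinh(−5z + 2)| grows like e^{5|t|}/2, so ρ ≥ 1. Hence ρ = 1.
Therefore ρ = 1.

Order ρ = 1.


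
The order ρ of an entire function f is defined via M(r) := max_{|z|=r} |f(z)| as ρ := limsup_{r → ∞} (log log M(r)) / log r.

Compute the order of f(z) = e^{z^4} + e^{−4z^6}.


Each summand is entire of order 4 and 6 respectively (as in the single-exponential case). The order of a sum is at most the max of the orders, so ρ ≤ 6. For the lower bound: on |z|=r choose arg z so that -4z^6 is real positive; then |e^{-4z^6}| = e^{4r^6} while |e^{1z^4}| ≤ e^{1r^4} = o(e^{4r^6}). So |f| ≥ e^{4r^6}(1 − o(1)) and ρ ≥ 6. Hence ρ = max(4, 6) = 6.
Therefore ρ = 6.

Order ρ = 6.


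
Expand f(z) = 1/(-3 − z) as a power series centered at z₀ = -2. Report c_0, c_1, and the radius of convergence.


Let w = z − z₀, so z = z₀ + w.
Then -3 − z = -3 − (z₀ + w) = (-3 − z₀) − w = -1 − w.
f(z) = 1/(-1 − w) = (1/(-1)) · 1/(1 − w/(-1)) = Σ_{n≥0} w^n / (-1)^(n+1).
So c_n = 1/(-1)^(n+1):
  c_0 = 1/(-1)^1 = -1.
  c_1 = 1/(-1)^2 = 1.
The series is valid for |w/d| < 1, i.e. |z − z₀| < |d|.
Radius of convergence: R = |-3 − z₀| = |-1| = 1 (distance from z₀ to the singularity z = -3).

c_0 = -1, c_1 = 1; R = 1.


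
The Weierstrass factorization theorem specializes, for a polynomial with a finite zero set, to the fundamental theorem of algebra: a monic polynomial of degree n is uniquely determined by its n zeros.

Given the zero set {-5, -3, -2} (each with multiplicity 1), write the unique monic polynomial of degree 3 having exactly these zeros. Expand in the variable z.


The polynomial is p(z) = ∏_{α ∈ S} (z − α), where S = {-5, -3, -2}.
Expanding the product yields: p(z) = z^3 + 10·z^2 + 31·z + 30.
The resulting polynomial has degree 3 and real coefficients as required.

p(z) = z^3 + 10·z^2 + 31·z + 30.


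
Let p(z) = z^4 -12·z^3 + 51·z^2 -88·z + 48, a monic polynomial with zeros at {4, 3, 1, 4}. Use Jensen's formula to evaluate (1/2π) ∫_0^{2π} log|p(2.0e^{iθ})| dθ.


Zeros: 1, 3, 4, 4; r = 2.0.
Inside |z| < r: 1. Outside (|z| ≥ r): 3, 4, 4.
p(0) = 48, so log|p(0)| = log(48) = 3.8712.
Apply Jensen: I(r) = log|p(0)| + Σ_k log(r/|z_k|), summed over zeros inside |z| < r.
  log(r/|z_k|) for z_k = 1: log(2.0/1) = 0.6931
  Outside zeros (3, 4, 4) contribute nothing to the Jensen sum.
Sum over inside zeros: 0.6931.
I(r) = log|p(0)| + (inside sum) = 3.8712 + 0.6931 = 4.5643.
Note: since some zeros are outside |z| ≤ r, the simplified n·log(r) form does NOT apply — only the inside zeros contribute.

I(r) ≈ 4.5643.


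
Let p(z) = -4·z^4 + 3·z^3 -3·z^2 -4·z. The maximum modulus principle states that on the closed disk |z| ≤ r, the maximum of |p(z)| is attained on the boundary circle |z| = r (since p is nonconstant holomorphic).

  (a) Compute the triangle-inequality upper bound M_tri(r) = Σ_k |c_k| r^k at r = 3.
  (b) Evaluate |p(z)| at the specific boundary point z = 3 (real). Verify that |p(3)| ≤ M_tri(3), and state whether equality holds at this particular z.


Coefficients: c_0 = 0, c_1 = -4, c_2 = -3, c_3 = 3, c_4 = -4. Radius r = 3.
Part (a). Triangle bound: M_tri(r) = Σ_k |c_k| r^k
  = |0|·3^0 + |-4|·3^1 + |-3|·3^2 + |3|·3^3 + |-4|·3^4
  = 0 + 12 + 27 + 81 + 324 = 444.
This bounds M(r) := max_{|z|=r} |p(z)| from above; equality holds iff all terms c_k z^k can be made to align in phase at a single z on |z|=r.
Part (b). At z = 3 (real, on the circle |z| = r):
  p(3) = (0)·3^0 + (-4)·3^1 + (-3)·3^2 + (3)·3^3 + (-4)·3^4 = -282.
  |p(3)| = 282.
Check: |p(3)| = 282 ≤ 444 = M_tri(3). ✓ Equality does not hold at z = 3 (the coefficients have mixed signs, so the terms do not all align in phase there).

M_tri(3) = 444; |p(3)| = 282; equality at z=3: no.


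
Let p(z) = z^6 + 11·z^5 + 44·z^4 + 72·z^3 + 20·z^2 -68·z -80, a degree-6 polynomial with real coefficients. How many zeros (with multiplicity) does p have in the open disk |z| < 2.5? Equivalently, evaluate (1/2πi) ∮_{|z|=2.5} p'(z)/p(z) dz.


The zeros of p are: -4, (-1 + 1i), (-1 - 1i), (-3 + 1i), (-3 - 1i), 1.
Their magnitudes are: 4, 1.414, 1.414, 3.162, 3.162, 1.
Zeros with |z| < R = 2.5: (-1 + 1i), (-1 - 1i), 1.
Count = 3.
By the argument principle, (1/2πi) ∮_{|z|=R} p'(z)/p(z) dz equals exactly this count.

Number of zeros inside |z| < 2.5: 3.


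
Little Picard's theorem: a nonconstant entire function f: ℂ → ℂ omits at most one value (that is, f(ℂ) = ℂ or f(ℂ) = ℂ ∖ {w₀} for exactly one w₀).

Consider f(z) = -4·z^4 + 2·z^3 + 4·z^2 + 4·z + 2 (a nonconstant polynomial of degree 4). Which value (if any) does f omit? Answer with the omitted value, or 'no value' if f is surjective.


Little Picard bounds the complement of f(ℂ) to at most one point.
For every w ∈ ℂ, the equation p(z) − w = 0 is a nonconstant polynomial in z and hence has at least one root by the fundamental theorem of algebra. So p is surjective onto ℂ, omitting no value.

Omitted value: no value.


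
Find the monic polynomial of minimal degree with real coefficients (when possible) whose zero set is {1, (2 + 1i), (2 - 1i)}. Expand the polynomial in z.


The polynomial is p(z) = ∏_{α ∈ S} (z − α), where S = {1, (2 + 1i), (2 - 1i)}.
Expanding the product yields: p(z) = z^3 -5·z^2 + 9·z -5.
Note conjugate pairs combine to real quadratics: (z − (2+1i))(z − (2−1i)) = z² − 4z + 5.
The resulting polynomial has degree 3 and real coefficients as required.

p(z) = z^3 -5·z^2 + 9·z -5.


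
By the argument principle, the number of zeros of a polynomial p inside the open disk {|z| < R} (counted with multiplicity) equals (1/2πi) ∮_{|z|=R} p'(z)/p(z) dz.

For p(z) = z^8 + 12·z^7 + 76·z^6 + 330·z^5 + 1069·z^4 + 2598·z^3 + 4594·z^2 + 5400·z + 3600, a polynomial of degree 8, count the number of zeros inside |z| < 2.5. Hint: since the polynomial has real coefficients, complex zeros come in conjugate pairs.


The zeros of p are: (0 + 3i), (0 - 3i), (-3 + 1i), (-3 - 1i), (-2 + 2i), (-2 - 2i), (-1 + 2i), (-1 - 2i).
Their magnitudes are: 3, 3, 3.162, 3.162, 2.828, 2.828, 2.236, 2.236.
Zeros with |z| < R = 2.5: (-1 + 2i), (-1 - 2i).
Count = 2.
By the argument principle, (1/2πi) ∮_{|z|=R} p'(z)/p(z) dz equals exactly this count.

Number of zeros inside |z| < 2.5: 2.


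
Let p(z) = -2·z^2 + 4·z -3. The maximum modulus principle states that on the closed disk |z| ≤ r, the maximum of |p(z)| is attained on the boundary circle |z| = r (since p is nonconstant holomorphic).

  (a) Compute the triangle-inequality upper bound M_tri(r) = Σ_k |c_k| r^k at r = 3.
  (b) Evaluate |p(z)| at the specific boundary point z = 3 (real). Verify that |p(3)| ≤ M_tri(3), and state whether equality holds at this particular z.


Coefficients: c_0 = -3, c_1 = 4, c_2 = -2. Radius r = 3.
Part (a). Triangle bound: M_tri(r) = Σ_k |c_k| r^k
  = |-3|·3^0 + |4|·3^1 + |-2|·3^2
  = 3 + 12 + 18 = 33.
This bounds M(r) := max_{|z|=r} |p(z)| from above; equality holds iff all terms c_k z^k can be made to align in phase at a single z on |z|=r.
Part (b). At z = 3 (real, on the circle |z| = r):
  p(3) = (-3)·3^0 + (4)·3^1 + (-2)·3^2 = -9.
  |p(3)| = 9.
Check: |p(3)| = 9 ≤ 33 = M_tri(3). ✓ Equality does not hold at z = 3 (the coefficients have mixed signs, so the terms do not all align in phase there).

M_tri(3) = 33; |p(3)| = 9; equality at z=3: no.


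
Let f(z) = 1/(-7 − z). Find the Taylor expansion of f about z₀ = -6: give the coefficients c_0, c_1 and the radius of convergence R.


Let w = z − z₀, so z = z₀ + w.
Then -7 − z = -7 − (z₀ + w) = (-7 − z₀) − w = -1 − w.
f(z) = 1/(-1 − w) = (1/(-1)) · 1/(1 − w/(-1)) = Σ_{n≥0} w^n / (-1)^(n+1).
So c_n = 1/(-1)^(n+1):
  c_0 = 1/(-1)^1 = -1.
  c_1 = 1/(-1)^2 = 1.
The series is valid for |w/d| < 1, i.e. |z − z₀| < |d|.
Radius of convergence: R = |-7 − z₀| = |-1| = 1 (distance from z₀ to the singularity z = -7).

c_0 = -1, c_1 = 1; R = 1.


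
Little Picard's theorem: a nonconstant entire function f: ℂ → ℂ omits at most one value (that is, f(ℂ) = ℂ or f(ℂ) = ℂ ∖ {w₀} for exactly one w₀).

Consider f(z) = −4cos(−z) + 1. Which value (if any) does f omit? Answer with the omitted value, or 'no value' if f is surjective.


Little Picard bounds the complement of f(ℂ) to at most one point.
cos is entire and surjective onto ℂ: for every w ∈ ℂ, cos(ζ) = w has a solution ζ ∈ ℂ (e.g., via the complex inverse arccos). With ζ = −z this gives z = ζ/(-1). Then -4·cos(−z) takes every value in -4·ℂ = ℂ, and adding 1 is a bijection of ℂ. So f is surjective and omits no value. (Note: only on the real line is cos bounded by [−1, 1].)

Omitted value: no value.


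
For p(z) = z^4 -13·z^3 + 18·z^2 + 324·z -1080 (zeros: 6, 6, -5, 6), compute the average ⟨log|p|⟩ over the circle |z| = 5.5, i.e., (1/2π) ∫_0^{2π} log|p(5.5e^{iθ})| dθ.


Zeros: -5, 6, 6, 6; r = 5.5.
Inside |z| < r: -5. Outside (|z| ≥ r): 6, 6, 6.
p(0) = -1080, so log|p(0)| = log(1080) = 6.9847.
Apply Jensen: I(r) = log|p(0)| + Σ_k log(r/|z_k|), summed over zeros inside |z| < r.
  log(r/|z_k|) for z_k = -5: log(5.5/5) = 0.0953
  Outside zeros (6, 6, 6) contribute nothing to the Jensen sum.
Sum over inside zeros: 0.0953.
I(r) = log|p(0)| + (inside sum) = 6.9847 + 0.0953 = 7.0800.
Note: since some zeros are outside |z| ≤ r, the simplified n·log(r) form does NOT apply — only the inside zeros contribute.

I(r) ≈ 7.0800.


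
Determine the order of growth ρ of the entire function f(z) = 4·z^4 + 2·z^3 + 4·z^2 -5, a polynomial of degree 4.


|f(z)| ≤ Σ|c_k|·r^k = O(r^4) as r → ∞. Polynomial growth is O(e^{r^ε}) for every ε > 0 (since r^4/e^{r^ε} → 0), so ρ ≤ ε for all ε > 0, i.e. ρ = 0. Every nonconstant polynomial has order 0.
Therefore ρ = 0.

Order ρ = 0.


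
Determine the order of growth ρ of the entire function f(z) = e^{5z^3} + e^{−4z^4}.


Each summand is entire of order 3 and 4 respectively (as in the single-exponential case). The order of a sum is at most the max of the orders, so ρ ≤ 4. For the lower bound: on |z|=r choose arg z so that -4z^4 is real positive; then |e^{-4z^4}| = e^{4r^4} while |e^{5z^3}| ≤ e^{5r^3} = o(e^{4r^4}). So |f| ≥ e^{4r^4}(1 − o(1)) and ρ ≥ 4. Hence ρ = max(3, 4) = 4.
Therefore ρ = 4.

Order ρ = 4.


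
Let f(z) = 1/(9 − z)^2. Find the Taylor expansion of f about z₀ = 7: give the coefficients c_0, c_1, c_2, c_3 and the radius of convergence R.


Let w = z − z₀, so z = z₀ + w.
Then 9 − z = 9 − (z₀ + w) = (9 − z₀) − w = 2 − w.
f(z) = 1/(2 − w)^2 = (1/(2)^2) · (1 − w/(2))^{−2}.
By the binomial series (1−u)^{−2} = Σ_{n≥0} C(n+1, 1) u^n for |u|<1, with u = w/(2):
  c_n = C(n+1, 1) / (2)^(n+2).
  c_0 = 1/(2)^2 = 1/4.
  c_1 = 2/(2)^3 = 1/4.
  c_2 = 3/(2)^4 = 3/16.
  c_3 = 4/(2)^5 = 1/8.
The series is valid for |w/d| < 1, i.e. |z − z₀| < |d|.
Radius of convergence: R = |9 − z₀| = |2| = 2 (distance from z₀ to the singularity z = 9).

c_0 = 1/4, c_1 = 1/4, c_2 = 3/16, c_3 = 1/8; R = 2.


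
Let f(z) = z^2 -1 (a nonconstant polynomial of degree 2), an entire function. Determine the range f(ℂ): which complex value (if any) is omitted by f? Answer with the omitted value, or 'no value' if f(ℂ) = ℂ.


Little Picard bounds the complement of f(ℂ) to at most one point.
For every w ∈ ℂ, the equation p(z) − w = 0 is a nonconstant polynomial in z and hence has at least one root by the fundamental theorem of algebra. So p is surjective onto ℂ, omitting no value.

Omitted value: no value.


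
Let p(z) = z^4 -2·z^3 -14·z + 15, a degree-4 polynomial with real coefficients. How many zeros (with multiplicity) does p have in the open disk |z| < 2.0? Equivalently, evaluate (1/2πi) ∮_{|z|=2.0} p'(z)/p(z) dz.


The zeros of p are: 3, (-1 + 2i), (-1 - 2i), 1.
Their magnitudes are: 3, 2.236, 2.236, 1.
Zeros with |z| < R = 2.0: 1.
Count = 1.
By the argument principle, (1/2πi) ∮_{|z|=R} p'(z)/p(z) dz equals exactly this count.

Number of zeros inside |z| < 2.0: 1.


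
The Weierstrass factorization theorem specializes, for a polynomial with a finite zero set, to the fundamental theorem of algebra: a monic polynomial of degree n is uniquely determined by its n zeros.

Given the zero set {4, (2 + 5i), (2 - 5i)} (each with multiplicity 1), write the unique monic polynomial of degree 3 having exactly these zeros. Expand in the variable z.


The polynomial is p(z) = ∏_{α ∈ S} (z − α), where S = {4, (2 + 5i), (2 - 5i)}.
Expanding the product yields: p(z) = z^3 -8·z^2 + 45·z -116.
Note conjugate pairs combine to real quadratics: (z − (2+5i))(z − (2−5i)) = z² − 4z + 29.
The resulting polynomial has degree 3 and real coefficients as required.

p(z) = z^3 -8·z^2 + 45·z -116.


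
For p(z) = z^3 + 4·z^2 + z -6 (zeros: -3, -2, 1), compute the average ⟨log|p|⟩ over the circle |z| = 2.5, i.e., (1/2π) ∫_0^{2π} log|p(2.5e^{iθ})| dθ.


Zeros: -3, -2, 1; r = 2.5.
Inside |z| < r: -2, 1. Outside (|z| ≥ r): -3.
p(0) = -6, so log|p(0)| = log(6) = 1.7918.
Apply Jensen: I(r) = log|p(0)| + Σ_k log(r/|z_k|), summed over zeros inside |z| < r.
  log(r/|z_k|) for z_k = -2: log(2.5/2) = 0.2231
  log(r/|z_k|) for z_k = 1: log(2.5/1) = 0.9163
  Outside zeros (-3) contribute nothing to the Jensen sum.
Sum over inside zeros: 1.1394.
I(r) = log|p(0)| + (inside sum) = 1.7918 + 1.1394 = 2.9312.
Note: since some zeros are outside |z| ≤ r, the simplified n·log(r) form does NOT apply — only the inside zeros contribute.

I(r) ≈ 2.9312.


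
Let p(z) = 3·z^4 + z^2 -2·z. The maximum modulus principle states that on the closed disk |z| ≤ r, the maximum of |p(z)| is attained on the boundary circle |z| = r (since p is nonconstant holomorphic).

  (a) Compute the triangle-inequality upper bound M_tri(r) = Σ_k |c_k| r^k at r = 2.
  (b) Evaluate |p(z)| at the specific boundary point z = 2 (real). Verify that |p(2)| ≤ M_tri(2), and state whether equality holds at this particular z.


Coefficients: c_0 = 0, c_1 = -2, c_2 = 1, c_3 = 0, c_4 = 3. Radius r = 2.
Part (a). Triangle bound: M_tri(r) = Σ_k |c_k| r^k
  = |0|·2^0 + |-2|·2^1 + |1|·2^2 + |0|·2^3 + |3|·2^4
  = 0 + 4 + 4 + 0 + 48 = 56.
This bounds M(r) := max_{|z|=r} |p(z)| from above; equality holds iff all terms c_k z^k can be made to align in phase at a single z on |z|=r.
Part (b). At z = 2 (real, on the circle |z| = r):
  p(2) = (0)·2^0 + (-2)·2^1 + (1)·2^2 + (0)·2^3 + (3)·2^4 = 48.
  |p(2)| = 48.
Check: |p(2)| = 48 ≤ 56 = M_tri(2). ✓ Equality does not hold at z = 2 (the coefficients have mixed signs, so the terms do not all align in phase there).

M_tri(2) = 56; |p(2)| = 48; equality at z=2: no.


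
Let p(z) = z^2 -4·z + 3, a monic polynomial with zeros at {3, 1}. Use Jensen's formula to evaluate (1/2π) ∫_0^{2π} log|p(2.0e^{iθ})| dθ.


Zeros: 1, 3; r = 2.0.
Inside |z| < r: 1. Outside (|z| ≥ r): 3.
p(0) = 3, so log|p(0)| = log(3) = 1.0986.
Apply Jensen: I(r) = log|p(0)| + Σ_k log(r/|z_k|), summed over zeros inside |z| < r.
  log(r/|z_k|) for z_k = 1: log(2.0/1) = 0.6931
  Outside zeros (3) contribute nothing to the Jensen sum.
Sum over inside zeros: 0.6931.
I(r) = log|p(0)| + (inside sum) = 1.0986 + 0.6931 = 1.7918.
Note: since some zeros are outside |z| ≤ r, the simplified n·log(r) form does NOT apply — only the inside zeros contribute.

I(r) ≈ 1.7918.


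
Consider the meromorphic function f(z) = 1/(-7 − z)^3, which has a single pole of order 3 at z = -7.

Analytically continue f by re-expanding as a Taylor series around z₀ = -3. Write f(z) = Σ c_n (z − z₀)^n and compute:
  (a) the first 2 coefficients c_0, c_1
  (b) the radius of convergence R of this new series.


Let w = z − z₀, so z = z₀ + w.
Then -7 − z = -7 − (z₀ + w) = (-7 − z₀) − w = -4 − w.
f(z) = 1/(-4 − w)^3 = (1/(-4)^3) · (1 − w/(-4))^{−3}.
By the binomial series (1−u)^{−3} = Σ_{n≥0} C(n+2, 2) u^n for |u|<1, with u = w/(-4):
  c_n = C(n+2, 2) / (-4)^(n+3).
  c_0 = 1/(-4)^3 = -1/64.
  c_1 = 3/(-4)^4 = 3/256.
The series is valid for |w/d| < 1, i.e. |z − z₀| < |d|.
Radius of convergence: R = |-7 − z₀| = |-4| = 4 (distance from z₀ to the singularity z = -7).

c_0 = -1/64, c_1 = 3/256; R = 4.


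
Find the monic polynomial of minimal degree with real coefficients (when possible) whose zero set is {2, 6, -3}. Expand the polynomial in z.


The polynomial is p(z) = ∏_{α ∈ S} (z − α), where S = {2, 6, -3}.
Expanding the product yields: p(z) = z^3 -5·z^2 -12·z + 36.
The resulting polynomial has degree 3 and real coefficients as required.

p(z) = z^3 -5·z^2 -12·z + 36.


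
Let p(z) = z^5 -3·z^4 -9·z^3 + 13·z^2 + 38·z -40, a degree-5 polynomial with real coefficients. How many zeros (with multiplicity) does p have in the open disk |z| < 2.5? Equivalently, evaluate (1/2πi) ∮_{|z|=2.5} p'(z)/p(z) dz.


The zeros of p are: 1, (-2 + 1i), (-2 - 1i), 2, 4.
Their magnitudes are: 1, 2.236, 2.236, 2, 4.
Zeros with |z| < R = 2.5: 1, (-2 + 1i), (-2 - 1i), 2.
Count = 4.
By the argument principle, (1/2πi) ∮_{|z|=R} p'(z)/p(z) dz equals exactly this count.

Number of zeros inside |z| < 2.5: 4.


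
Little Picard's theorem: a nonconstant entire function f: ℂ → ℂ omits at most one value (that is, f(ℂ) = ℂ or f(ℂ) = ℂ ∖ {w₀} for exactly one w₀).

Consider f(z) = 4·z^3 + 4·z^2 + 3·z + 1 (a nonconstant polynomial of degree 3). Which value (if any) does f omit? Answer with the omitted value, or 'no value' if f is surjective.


Little Picard bounds the complement of f(ℂ) to at most one point.
For every w ∈ ℂ, the equation p(z) − w = 0 is a nonconstant polynomial in z and hence has at least one root by the fundamental theorem of algebra. So p is surjective onto ℂ, omitting no value.

Omitted value: no value.


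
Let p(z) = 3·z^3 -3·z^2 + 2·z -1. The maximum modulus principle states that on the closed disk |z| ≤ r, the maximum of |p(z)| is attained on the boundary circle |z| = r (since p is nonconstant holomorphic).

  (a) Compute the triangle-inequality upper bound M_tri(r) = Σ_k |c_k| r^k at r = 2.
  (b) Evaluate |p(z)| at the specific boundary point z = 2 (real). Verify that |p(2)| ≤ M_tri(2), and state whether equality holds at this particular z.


Coefficients: c_0 = -1, c_1 = 2, c_2 = -3, c_3 = 3. Radius r = 2.
Part (a). Triangle bound: M_tri(r) = Σ_k |c_k| r^k
  = |-1|·2^0 + |2|·2^1 + |-3|·2^2 + |3|·2^3
  = 1 + 4 + 12 + 24 = 41.
This bounds M(r) := max_{|z|=r} |p(z)| from above; equality holds iff all terms c_k z^k can be made to align in phase at a single z on |z|=r.
Part (b). At z = 2 (real, on the circle |z| = r):
  p(2) = (-1)·2^0 + (2)·2^1 + (-3)·2^2 + (3)·2^3 = 15.
  |p(2)| = 15.
Check: |p(2)| = 15 ≤ 41 = M_tri(2). ✓ Equality does not hold at z = 2 (the coefficients have mixed signs, so the terms do not all align in phase there).

M_tri(2) = 41; |p(2)| = 15; equality at z=2: no.


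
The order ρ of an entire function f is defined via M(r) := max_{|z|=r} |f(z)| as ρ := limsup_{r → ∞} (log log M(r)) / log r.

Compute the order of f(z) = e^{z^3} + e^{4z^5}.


Each summand is entire of order 3 and 5 respectively (as in the single-exponential case). The order of a sum is at most the max of the orders, so ρ ≤ 5. For the lower bound: on |z|=r choose arg z so that 4z^5 is real positive; then |e^{4z^5}| = e^{4r^5} while |e^{1z^3}| ≤ e^{1r^3} = o(e^{4r^5}). So |f| ≥ e^{4r^5}(1 − o(1)) and ρ ≥ 5. Hence ρ = max(3, 5) = 5.
Therefore ρ = 5.

Order ρ = 5.


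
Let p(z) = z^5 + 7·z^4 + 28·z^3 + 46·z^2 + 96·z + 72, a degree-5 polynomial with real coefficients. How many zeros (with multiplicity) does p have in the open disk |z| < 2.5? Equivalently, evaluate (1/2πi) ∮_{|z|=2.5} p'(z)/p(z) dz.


The zeros of p are: -1, (-3 + 3i), (-3 - 3i), (0 + 2i), (0 - 2i).
Their magnitudes are: 1, 4.243, 4.243, 2, 2.
Zeros with |z| < R = 2.5: -1, (0 + 2i), (0 - 2i).
Count = 3.
By the argument principle, (1/2πi) ∮_{|z|=R} p'(z)/p(z) dz equals exactly this count.

Number of zeros inside |z| < 2.5: 3.


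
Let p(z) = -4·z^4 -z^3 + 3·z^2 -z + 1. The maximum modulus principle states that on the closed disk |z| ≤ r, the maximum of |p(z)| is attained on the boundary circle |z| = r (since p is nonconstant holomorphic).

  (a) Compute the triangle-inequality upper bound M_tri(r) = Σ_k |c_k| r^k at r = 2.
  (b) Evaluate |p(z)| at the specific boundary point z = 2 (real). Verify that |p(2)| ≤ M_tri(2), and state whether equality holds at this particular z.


Coefficients: c_0 = 1, c_1 = -1, c_2 = 3, c_3 = -1, c_4 = -4. Radius r = 2.
Part (a). Triangle bound: M_tri(r) = Σ_k |c_k| r^k
  = |1|·2^0 + |-1|·2^1 + |3|·2^2 + |-1|·2^3 + |-4|·2^4
  = 1 + 2 + 12 + 8 + 64 = 87.
This bounds M(r) := max_{|z|=r} |p(z)| from above; equality holds iff all terms c_k z^k can be made to align in phase at a single z on |z|=r.
Part (b). At z = 2 (real, on the circle |z| = r):
  p(2) = (1)·2^0 + (-1)·2^1 + (3)·2^2 + (-1)·2^3 + (-4)·2^4 = -61.
  |p(2)| = 61.
Check: |p(2)| = 61 ≤ 87 = M_tri(2). ✓ Equality does not hold at z = 2 (the coefficients have mixed signs, so the terms do not all align in phase there).

M_tri(2) = 87; |p(2)| = 61; equality at z=2: no.


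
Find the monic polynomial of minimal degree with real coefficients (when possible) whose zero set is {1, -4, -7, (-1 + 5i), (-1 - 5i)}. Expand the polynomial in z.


The polynomial is p(z) = ∏_{α ∈ S} (z − α), where S = {1, -4, -7, (-1 + 5i), (-1 - 5i)}.
Expanding the product yields: p(z) = z^5 + 12·z^4 + 63·z^3 + 266·z^2 + 386·z -728.
Note conjugate pairs combine to real quadratics: (z − (-1+5i))(z − (-1−5i)) = z² + 2z + 26.
The resulting polynomial has degree 5 and real coefficients as required.

p(z) = z^5 + 12·z^4 + 63·z^3 + 266·z^2 + 386·z -728.


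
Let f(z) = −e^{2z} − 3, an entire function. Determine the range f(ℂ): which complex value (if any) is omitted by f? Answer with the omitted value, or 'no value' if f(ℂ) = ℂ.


Little Picard bounds the complement of f(ℂ) to at most one point.
e^{2z} is never zero on ℂ, so -1·e^{2z} takes every value in ℂ ∖ {0}. Adding -3 shifts the range to ℂ ∖ {-3}. Thus f omits exactly the value -3.

Omitted value: -3.


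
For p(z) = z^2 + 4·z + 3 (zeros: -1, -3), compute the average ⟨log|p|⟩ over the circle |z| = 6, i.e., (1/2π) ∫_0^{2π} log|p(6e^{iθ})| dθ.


Zeros: -3, -1; r = 6.
Inside |z| < r: -3, -1. Outside (|z| ≥ r): ∅.
p(0) = 3, so log|p(0)| = log(3) = 1.0986.
Apply Jensen: I(r) = log|p(0)| + Σ_k log(r/|z_k|), summed over zeros inside |z| < r.
  log(r/|z_k|) for z_k = -1: log(6/1) = 1.7918
  log(r/|z_k|) for z_k = -3: log(6/3) = 0.6931
Sum over inside zeros: 2.4849.
I(r) = log|p(0)| + (inside sum) = 1.0986 + 2.4849 = 3.5835.
Closed form (all zeros inside, monic): I(r) = n·log(r) = 2·log(6) = 3.5835. ✓

I(r) ≈ 3.5835.


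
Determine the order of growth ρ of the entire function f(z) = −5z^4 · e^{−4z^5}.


M(r) = max_{|z|=r} |-5|·|z|^4·|e^{−4z^5}| = 5·r^4 · e^{4r^5} (the factors attain their maxima compatibly on |z|=r). Then log M(r) = log 5 + 4·log r + 4r^5, dominated by the last term, so log log M(r) ~ 5·log r. The polynomial factor -5z^4 contributes only a log r term and does not affect the order. ρ = 5.
Therefore ρ = 5.

Order ρ = 5.


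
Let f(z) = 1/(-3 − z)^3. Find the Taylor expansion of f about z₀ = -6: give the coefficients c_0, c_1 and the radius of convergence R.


Let w = z − z₀, so z = z₀ + w.
Then -3 − z = -3 − (z₀ + w) = (-3 − z₀) − w = 3 − w.
f(z) = 1/(3 − w)^3 = (1/(3)^3) · (1 − w/(3))^{−3}.
By the binomial series (1−u)^{−3} = Σ_{n≥0} C(n+2, 2) u^n for |u|<1, with u = w/(3):
  c_n = C(n+2, 2) / (3)^(n+3).
  c_0 = 1/(3)^3 = 1/27.
  c_1 = 3/(3)^4 = 1/27.
The series is valid for |w/d| < 1, i.e. |z − z₀| < |d|.
Radius of convergence: R = |-3 − z₀| = |3| = 3 (distance from z₀ to the singularity z = -3).

c_0 = 1/27, c_1 = 1/27; R = 3.


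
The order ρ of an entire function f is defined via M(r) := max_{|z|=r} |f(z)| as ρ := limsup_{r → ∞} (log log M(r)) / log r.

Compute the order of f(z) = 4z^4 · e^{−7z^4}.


M(r) = max_{|z|=r} |4|·|z|^4·|e^{−7z^4}| = 4·r^4 · e^{7r^4} (the factors attain their maxima compatibly on |z|=r). Then log M(r) = log 4 + 4·log r + 7r^4, dominated by the last term, so log log M(r) ~ 4·log r. The polynomial factor 4z^4 contributes only a log r term and does not affect the order. ρ = 4.
Therefore ρ = 4.

Order ρ = 4.


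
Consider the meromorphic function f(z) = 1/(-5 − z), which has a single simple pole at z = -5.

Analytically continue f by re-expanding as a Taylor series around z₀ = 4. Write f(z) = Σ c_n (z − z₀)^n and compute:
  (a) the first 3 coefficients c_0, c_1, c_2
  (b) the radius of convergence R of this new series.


Let w = z − z₀, so z = z₀ + w.
Then -5 − z = -5 − (z₀ + w) = (-5 − z₀) − w = -9 − w.
f(z) = 1/(-9 − w) = (1/(-9)) · 1/(1 − w/(-9)) = Σ_{n≥0} w^n / (-9)^(n+1).
So c_n = 1/(-9)^(n+1):
  c_0 = 1/(-9)^1 = -1/9.
  c_1 = 1/(-9)^2 = 1/81.
  c_2 = 1/(-9)^3 = -1/729.
The series is valid for |w/d| < 1, i.e. |z − z₀| < |d|.
Radius of convergence: R = |-5 − z₀| = |-9| = 9 (distance from z₀ to the singularity z = -5).

c_0 = -1/9, c_1 = 1/81, c_2 = -1/729; R = 9.


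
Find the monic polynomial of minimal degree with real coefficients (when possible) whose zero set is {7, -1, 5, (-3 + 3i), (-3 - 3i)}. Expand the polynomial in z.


The polynomial is p(z) = ∏_{α ∈ S} (z − α), where S = {7, -1, 5, (-3 + 3i), (-3 - 3i)}.
Expanding the product yields: p(z) = z^5 -5·z^4 -25·z^3 -25·z^2 + 624·z + 630.
Note conjugate pairs combine to real quadratics: (z − (-3+3i))(z − (-3−3i)) = z² + 6z + 18.
The resulting polynomial has degree 5 and real coefficients as required.

p(z) = z^5 -5·z^4 -25·z^3 -25·z^2 + 624·z + 630.


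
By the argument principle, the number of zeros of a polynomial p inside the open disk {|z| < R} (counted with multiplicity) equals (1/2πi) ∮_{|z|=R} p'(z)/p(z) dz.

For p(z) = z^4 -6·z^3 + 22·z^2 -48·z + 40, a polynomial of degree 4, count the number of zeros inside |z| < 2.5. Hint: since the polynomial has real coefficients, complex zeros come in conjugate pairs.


The zeros of p are: (1 + 3i), (1 - 3i), 2, 2.
Their magnitudes are: 3.162, 3.162, 2, 2.
Zeros with |z| < R = 2.5: 2, 2.
Count = 2.
By the argument principle, (1/2πi) ∮_{|z|=R} p'(z)/p(z) dz equals exactly this count.

Number of zeros inside |z| < 2.5: 2.


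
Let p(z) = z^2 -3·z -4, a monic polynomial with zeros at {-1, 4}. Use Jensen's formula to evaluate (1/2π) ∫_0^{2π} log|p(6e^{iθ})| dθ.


Zeros: -1, 4; r = 6.
Inside |z| < r: -1, 4. Outside (|z| ≥ r): ∅.
p(0) = -4, so log|p(0)| = log(4) = 1.3863.
Apply Jensen: I(r) = log|p(0)| + Σ_k log(r/|z_k|), summed over zeros inside |z| < r.
  log(r/|z_k|) for z_k = -1: log(6/1) = 1.7918
  log(r/|z_k|) for z_k = 4: log(6/4) = 0.4055
Sum over inside zeros: 2.1972.
I(r) = log|p(0)| + (inside sum) = 1.3863 + 2.1972 = 3.5835.
Closed form (all zeros inside, monic): I(r) = n·log(r) = 2·log(6) = 3.5835. ✓

I(r) ≈ 3.5835.


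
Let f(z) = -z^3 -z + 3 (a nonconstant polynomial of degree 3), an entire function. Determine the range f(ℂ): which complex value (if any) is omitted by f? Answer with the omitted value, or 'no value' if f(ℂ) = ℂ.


Little Picard bounds the complement of f(ℂ) to at most one point.
For every w ∈ ℂ, the equation p(z) − w = 0 is a nonconstant polynomial in z and hence has at least one root by the fundamental theorem of algebra. So p is surjective onto ℂ, omitting no value.

Omitted value: no value.


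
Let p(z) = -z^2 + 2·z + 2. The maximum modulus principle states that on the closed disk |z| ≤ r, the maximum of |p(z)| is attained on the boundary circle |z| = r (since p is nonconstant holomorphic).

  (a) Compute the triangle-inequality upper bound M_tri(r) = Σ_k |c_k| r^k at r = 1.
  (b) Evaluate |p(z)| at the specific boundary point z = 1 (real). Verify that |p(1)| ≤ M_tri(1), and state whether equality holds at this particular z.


Coefficients: c_0 = 2, c_1 = 2, c_2 = -1. Radius r = 1.
Part (a). Triangle bound: M_tri(r) = Σ_k |c_k| r^k
  = |2|·1^0 + |2|·1^1 + |-1|·1^2
  = 2 + 2 + 1 = 5.
This bounds M(r) := max_{|z|=r} |p(z)| from above; equality holds iff all terms c_k z^k can be made to align in phase at a single z on |z|=r.
Part (b). At z = 1 (real, on the circle |z| = r):
  p(1) = (2)·1^0 + (2)·1^1 + (-1)·1^2 = 3.
  |p(1)| = 3.
Check: |p(1)| = 3 ≤ 5 = M_tri(1). ✓ Equality does not hold at z = 1 (the coefficients have mixed signs, so the terms do not all align in phase there).

M_tri(1) = 5; |p(1)| = 3; equality at z=1: no.


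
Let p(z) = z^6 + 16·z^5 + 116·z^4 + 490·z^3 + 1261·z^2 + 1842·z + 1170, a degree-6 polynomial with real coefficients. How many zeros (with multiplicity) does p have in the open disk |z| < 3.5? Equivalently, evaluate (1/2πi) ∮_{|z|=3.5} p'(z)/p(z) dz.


The zeros of p are: (-3 + 1i), (-3 - 1i), -3, -3, (-2 + 3i), (-2 - 3i).
Their magnitudes are: 3.162, 3.162, 3, 3, 3.606, 3.606.
Zeros with |z| < R = 3.5: (-3 + 1i), (-3 - 1i), -3, -3.
Count = 4.
By the argument principle, (1/2πi) ∮_{|z|=R} p'(z)/p(z) dz equals exactly this count.

Number of zeros inside |z| < 3.5: 4.


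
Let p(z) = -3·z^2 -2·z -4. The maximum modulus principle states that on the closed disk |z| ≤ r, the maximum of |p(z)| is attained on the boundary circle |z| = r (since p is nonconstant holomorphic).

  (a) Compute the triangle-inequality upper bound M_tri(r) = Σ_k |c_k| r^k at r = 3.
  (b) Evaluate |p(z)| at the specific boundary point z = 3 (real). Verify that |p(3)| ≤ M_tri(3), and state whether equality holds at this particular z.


Coefficients: c_0 = -4, c_1 = -2, c_2 = -3. Radius r = 3.
Part (a). Triangle bound: M_tri(r) = Σ_k |c_k| r^k
  = |-4|·3^0 + |-2|·3^1 + |-3|·3^2
  = 4 + 6 + 27 = 37.
This bounds M(r) := max_{|z|=r} |p(z)| from above; equality holds iff all terms c_k z^k can be made to align in phase at a single z on |z|=r.
Part (b). At z = 3 (real, on the circle |z| = r):
  p(3) = (-4)·3^0 + (-2)·3^1 + (-3)·3^2 = -37.
  |p(3)| = 37.
Since all nonzero coefficients share the same sign, |p(3)| = 37 = M_tri(3); the triangle bound is attained at z = 3, so in fact M(r) = 37.

M_tri(3) = 37; |p(3)| = 37; equality at z=3: yes.


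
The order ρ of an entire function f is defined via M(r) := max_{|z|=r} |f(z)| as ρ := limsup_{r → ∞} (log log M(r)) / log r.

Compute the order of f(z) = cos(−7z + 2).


cos(w) is a linear combination of e^{iw} and e^{−iw} (or e^w, e^{−w} in the hyperbolic case), so |cos(w)| ≤ e^{|w|}. With w = −7z + 2, |w| ≤ 7|z| + 2 = 7r + 2 on |z| = r, giving M(r) ≤ e^{7r + 2}, so ρ ≤ 1. On a suitable ray (z = it for sin/cos; z = t for sinh/cosh, t real → ∞), |cos(−7z + 2)| grows like e^{7|t|}/2, so ρ ≥ 1. Hence ρ = 1.
Therefore ρ = 1.

Order ρ = 1.


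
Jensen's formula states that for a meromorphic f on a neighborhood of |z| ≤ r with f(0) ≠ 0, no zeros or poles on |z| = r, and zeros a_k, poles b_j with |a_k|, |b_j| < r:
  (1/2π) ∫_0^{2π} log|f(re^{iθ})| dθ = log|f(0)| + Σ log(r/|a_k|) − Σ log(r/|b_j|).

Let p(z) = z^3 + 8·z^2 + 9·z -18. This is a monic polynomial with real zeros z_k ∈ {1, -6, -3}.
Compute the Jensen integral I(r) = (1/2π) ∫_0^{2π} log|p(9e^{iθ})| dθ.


Zeros: -6, -3, 1; r = 9.
Inside |z| < r: -6, -3, 1. Outside (|z| ≥ r): ∅.
p(0) = -18, so log|p(0)| = log(18) = 2.8904.
Apply Jensen: I(r) = log|p(0)| + Σ_k log(r/|z_k|), summed over zeros inside |z| < r.
  log(r/|z_k|) for z_k = 1: log(9/1) = 2.1972
  log(r/|z_k|) for z_k = -6: log(9/6) = 0.4055
  log(r/|z_k|) for z_k = -3: log(9/3) = 1.0986
Sum over inside zeros: 3.7013.
I(r) = log|p(0)| + (inside sum) = 2.8904 + 3.7013 = 6.5917.
Closed form (all zeros inside, monic): I(r) = n·log(r) = 3·log(9) = 6.5917. ✓

I(r) ≈ 6.5917.


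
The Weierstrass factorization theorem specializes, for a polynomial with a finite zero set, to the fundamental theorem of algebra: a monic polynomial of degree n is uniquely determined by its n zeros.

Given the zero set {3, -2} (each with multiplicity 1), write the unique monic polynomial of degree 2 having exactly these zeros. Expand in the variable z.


The polynomial is p(z) = ∏_{α ∈ S} (z − α), where S = {3, -2}.
Expanding the product yields: p(z) = z^2 -z -6.
The resulting polynomial has degree 2 and real coefficients as required.

p(z) = z^2 -z -6.


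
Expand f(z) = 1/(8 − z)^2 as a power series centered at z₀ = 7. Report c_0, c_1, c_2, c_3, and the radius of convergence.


Let w = z − z₀, so z = z₀ + w.
Then 8 − z = 8 − (z₀ + w) = (8 − z₀) − w = 1 − w.
f(z) = 1/(1 − w)^2 = (1/(1)^2) · (1 − w/(1))^{−2}.
By the binomial series (1−u)^{−2} = Σ_{n≥0} C(n+1, 1) u^n for |u|<1, with u = w/(1):
  c_n = C(n+1, 1) / (1)^(n+2).
  c_0 = 1/(1)^2 = 1.
  c_1 = 2/(1)^3 = 2.
  c_2 = 3/(1)^4 = 3.
  c_3 = 4/(1)^5 = 4.
The series is valid for |w/d| < 1, i.e. |z − z₀| < |d|.
Radius of convergence: R = |8 − z₀| = |1| = 1 (distance from z₀ to the singularity z = 8).

c_0 = 1, c_1 = 2, c_2 = 3, c_3 = 4; R = 1.


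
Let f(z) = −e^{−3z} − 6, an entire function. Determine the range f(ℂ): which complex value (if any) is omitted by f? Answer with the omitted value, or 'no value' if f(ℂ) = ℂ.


Little Picard bounds the complement of f(ℂ) to at most one point.
e^{−3z} is never zero on ℂ, so -1·e^{−3z} takes every value in ℂ ∖ {0}. Adding -6 shifts the range to ℂ ∖ {-6}. Thus f omits exactly the value -6.

Omitted value: -6.


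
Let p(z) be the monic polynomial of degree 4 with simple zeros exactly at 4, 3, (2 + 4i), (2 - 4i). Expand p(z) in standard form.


The polynomial is p(z) = ∏_{α ∈ S} (z − α), where S = {4, 3, (2 + 4i), (2 - 4i)}.
Expanding the product yields: p(z) = z^4 -11·z^3 + 60·z^2 -188·z + 240.
Note conjugate pairs combine to real quadratics: (z − (2+4i))(z − (2−4i)) = z² − 4z + 20.
The resulting polynomial has degree 4 and real coefficients as required.

p(z) = z^4 -11·z^3 + 60·z^2 -188·z + 240.


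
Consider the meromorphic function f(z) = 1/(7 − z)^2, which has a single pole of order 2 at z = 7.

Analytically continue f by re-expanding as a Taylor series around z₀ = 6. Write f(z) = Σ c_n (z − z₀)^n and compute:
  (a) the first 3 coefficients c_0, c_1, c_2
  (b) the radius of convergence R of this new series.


Let w = z − z₀, so z = z₀ + w.
Then 7 − z = 7 − (z₀ + w) = (7 − z₀) − w = 1 − w.
f(z) = 1/(1 − w)^2 = (1/(1)^2) · (1 − w/(1))^{−2}.
By the binomial series (1−u)^{−2} = Σ_{n≥0} C(n+1, 1) u^n for |u|<1, with u = w/(1):
  c_n = C(n+1, 1) / (1)^(n+2).
  c_0 = 1/(1)^2 = 1.
  c_1 = 2/(1)^3 = 2.
  c_2 = 3/(1)^4 = 3.
The series is valid for |w/d| < 1, i.e. |z − z₀| < |d|.
Radius of convergence: R = |7 − z₀| = |1| = 1 (distance from z₀ to the singularity z = 7).

c_0 = 1, c_1 = 2, c_2 = 3; R = 1.


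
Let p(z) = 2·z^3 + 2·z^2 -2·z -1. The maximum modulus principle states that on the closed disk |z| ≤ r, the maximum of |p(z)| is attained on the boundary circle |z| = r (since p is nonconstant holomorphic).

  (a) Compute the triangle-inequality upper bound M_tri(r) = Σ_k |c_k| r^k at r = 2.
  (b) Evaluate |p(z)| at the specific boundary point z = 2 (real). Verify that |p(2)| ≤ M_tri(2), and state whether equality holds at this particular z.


Coefficients: c_0 = -1, c_1 = -2, c_2 = 2, c_3 = 2. Radius r = 2.
Part (a). Triangle bound: M_tri(r) = Σ_k |c_k| r^k
  = |-1|·2^0 + |-2|·2^1 + |2|·2^2 + |2|·2^3
  = 1 + 4 + 8 + 16 = 29.
This bounds M(r) := max_{|z|=r} |p(z)| from above; equality holds iff all terms c_k z^k can be made to align in phase at a single z on |z|=r.
Part (b). At z = 2 (real, on the circle |z| = r):
  p(2) = (-1)·2^0 + (-2)·2^1 + (2)·2^2 + (2)·2^3 = 19.
  |p(2)| = 19.
Check: |p(2)| = 19 ≤ 29 = M_tri(2). ✓ Equality does not hold at z = 2 (the coefficients have mixed signs, so the terms do not all align in phase there).

M_tri(2) = 29; |p(2)| = 19; equality at z=2: no.


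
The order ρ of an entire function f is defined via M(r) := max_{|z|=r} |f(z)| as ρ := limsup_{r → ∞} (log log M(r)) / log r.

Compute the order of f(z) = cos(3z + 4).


cos(w) is a linear combination of e^{iw} and e^{−iw} (or e^w, e^{−w} in the hyperbolic case), so |cos(w)| ≤ e^{|w|}. With w = 3z + 4, |w| ≤ 3|z| + 4 = 3r + 4 on |z| = r, giving M(r) ≤ e^{3r + 4}, so ρ ≤ 1. On a suitable ray (z = it for sin/cos; z = t for sinh/cosh, t real → ∞), |cos(3z + 4)| grows like e^{3|t|}/2, so ρ ≥ 1. Hence ρ = 1.
Therefore ρ = 1.

Order ρ = 1.


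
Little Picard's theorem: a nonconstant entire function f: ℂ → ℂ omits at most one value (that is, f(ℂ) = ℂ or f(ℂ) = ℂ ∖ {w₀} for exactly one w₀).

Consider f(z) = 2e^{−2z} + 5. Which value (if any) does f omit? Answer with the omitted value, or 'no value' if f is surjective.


Little Picard bounds the complement of f(ℂ) to at most one point.
e^{−2z} is never zero on ℂ, so 2·e^{−2z} takes every value in ℂ ∖ {0}. Adding 5 shifts the range to ℂ ∖ {5}. Thus f omits exactly the value 5.

Omitted value: 5.


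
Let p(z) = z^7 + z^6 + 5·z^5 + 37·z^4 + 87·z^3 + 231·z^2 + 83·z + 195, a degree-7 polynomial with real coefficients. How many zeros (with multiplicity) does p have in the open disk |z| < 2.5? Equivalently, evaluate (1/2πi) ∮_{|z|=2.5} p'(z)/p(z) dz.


The zeros of p are: (-1 + 2i), (-1 - 2i), (0 + 1i), (0 - 1i), (2 + 3i), (2 - 3i), -3.
Their magnitudes are: 2.236, 2.236, 1, 1, 3.606, 3.606, 3.
Zeros with |z| < R = 2.5: (-1 + 2i), (-1 - 2i), (0 + 1i), (0 - 1i).
Count = 4.
By the argument principle, (1/2πi) ∮_{|z|=R} p'(z)/p(z) dz equals exactly this count.

Number of zeros inside |z| < 2.5: 4.


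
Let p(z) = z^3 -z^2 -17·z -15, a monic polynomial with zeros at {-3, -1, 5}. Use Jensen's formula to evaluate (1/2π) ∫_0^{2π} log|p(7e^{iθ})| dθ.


Zeros: -3, -1, 5; r = 7.
Inside |z| < r: -3, -1, 5. Outside (|z| ≥ r): ∅.
p(0) = -15, so log|p(0)| = log(15) = 2.7081.
Apply Jensen: I(r) = log|p(0)| + Σ_k log(r/|z_k|), summed over zeros inside |z| < r.
  log(r/|z_k|) for z_k = -3: log(7/3) = 0.8473
  log(r/|z_k|) for z_k = -1: log(7/1) = 1.9459
  log(r/|z_k|) for z_k = 5: log(7/5) = 0.3365
Sum over inside zeros: 3.1297.
I(r) = log|p(0)| + (inside sum) = 2.7081 + 3.1297 = 5.8377.
Closed form (all zeros inside, monic): I(r) = n·log(r) = 3·log(7) = 5.8377. ✓

I(r) ≈ 5.8377.


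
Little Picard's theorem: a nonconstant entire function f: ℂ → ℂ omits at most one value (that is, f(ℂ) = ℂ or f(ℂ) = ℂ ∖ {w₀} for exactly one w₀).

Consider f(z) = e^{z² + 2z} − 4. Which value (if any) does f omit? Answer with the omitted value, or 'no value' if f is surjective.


Little Picard bounds the complement of f(ℂ) to at most one point.
The exponent g(z) = z² + 2z is a nonconstant polynomial, hence surjective onto ℂ. So e^{g(z)} takes every value in {e^w : w ∈ ℂ} = ℂ ∖ {0}. Adding -4 shifts the range to ℂ ∖ {-4}. f omits exactly -4.

Omitted value: -4.
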